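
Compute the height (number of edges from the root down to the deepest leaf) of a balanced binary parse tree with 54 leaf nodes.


In a balanced binary tree with n leaves the deepest leaf is ceil(log2(n)) edges below the root.
log2(54) = 5.7549
ceil(5.7549) = 6
height (edges) = 6

6


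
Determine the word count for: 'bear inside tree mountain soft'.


Counting words by splitting on spaces:
  Word 1: 'bear'
  Word 2: 'inside'
  Word 3: 'tree'
  Word 4: 'mountain'
  Word 5: 'soft'
Total words: 5

5


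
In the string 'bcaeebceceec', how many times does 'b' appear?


Scanning 'bcaeebceceec' for 'b':
  Position 0: 'b' -> MATCH (count: 1)
  Position 5: 'b' -> MATCH (count: 2)
Total occurrences of 'b': 2

2


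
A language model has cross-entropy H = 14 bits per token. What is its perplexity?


Perplexity formula: PP = 2^H
H = 14
PP = 2^14
PP = 2^14 = 16384

16384


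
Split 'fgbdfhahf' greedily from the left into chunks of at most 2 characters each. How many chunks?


'fgbdfhahf' has 9 characters.
Chunking with max size 2:
  Chunk 1: 'fg' (positions 0-1)
  Chunk 2: 'bd' (positions 2-3)
  Chunk 3: 'fh' (positions 4-5)
  Chunk 4: 'ah' (positions 6-7)
  Chunk 5: 'f' (positions 8-8)
Total chunks: ceil(9 / 2) = 5

5


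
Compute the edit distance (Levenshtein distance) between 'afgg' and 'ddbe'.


Building DP table for s1='afgg' (len 4) and s2='ddbe' (len 4):
       d  d  b  e
    0  1  2  3  4
  a 1  1  2  3  4
  f 2  2  2  3  4
  g 3  3  3  3  4
  g 4  4  4  4  4
Edit distance = dp[4][4] = 4

4


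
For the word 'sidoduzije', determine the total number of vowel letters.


Scanning each character of 'sidoduzije':
  Position 1: 's' -> consonant (running count: 0)
  Position 2: 'i' -> vowel (running count: 1)
  Position 3: 'd' -> consonant (running count: 1)
  Position 4: 'o' -> vowel (running count: 2)
  Position 5: 'd' -> consonant (running count: 2)
  Position 6: 'u' -> vowel (running count: 3)
  Position 7: 'z' -> consonant (running count: 3)
  Position 8: 'i' -> vowel (running count: 4)
  Position 9: 'j' -> consonant (running count: 4)
  Position 10: 'e' -> vowel (running count: 5)
Total vowels: 5

5


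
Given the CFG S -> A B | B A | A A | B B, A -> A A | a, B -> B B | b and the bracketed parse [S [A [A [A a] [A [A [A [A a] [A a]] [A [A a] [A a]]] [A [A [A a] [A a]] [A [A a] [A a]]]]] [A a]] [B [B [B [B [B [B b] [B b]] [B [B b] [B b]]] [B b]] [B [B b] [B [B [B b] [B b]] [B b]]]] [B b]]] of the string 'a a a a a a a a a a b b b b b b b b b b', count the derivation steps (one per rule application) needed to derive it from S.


Every bracketed nonterminal node [X ...] in the tree is produced by exactly one rule application.
Reading the tree off as a leftmost derivation:
  Step 1: S  =>  A B   (applied S -> A B)
  Step 2: A B  =>  A A B   (applied A -> A A)
  Step 3: A A B  =>  A A A B   (applied A -> A A)
  Step 4: A A A B  =>  a A A B   (applied A -> a)
  Step 5: a A A B  =>  a A A A B   (applied A -> A A)
  Step 6: a A A A B  =>  a A A A A B   (applied A -> A A)
  Step 7: a A A A A B  =>  a A A A A A B   (applied A -> A A)
  Step 8: a A A A A A B  =>  a a A A A A B   (applied A -> a)
  Step 9: a a A A A A B  =>  a a a A A A B   (applied A -> a)
  Step 10: a a a A A A B  =>  a a a A A A A B   (applied A -> A A)
  Step 11: a a a A A A A B  =>  a a a a A A A B   (applied A -> a)
  Step 12: a a a a A A A B  =>  a a a a a A A B   (applied A -> a)
  Step 13: a a a a a A A B  =>  a a a a a A A A B   (applied A -> A A)
  Step 14: a a a a a A A A B  =>  a a a a a A A A A B   (applied A -> A A)
  Step 15: a a a a a A A A A B  =>  a a a a a a A A A B   (applied A -> a)
  Step 16: a a a a a a A A A B  =>  a a a a a a a A A B   (applied A -> a)
  Step 17: a a a a a a a A A B  =>  a a a a a a a A A A B   (applied A -> A A)
  Step 18: a a a a a a a A A A B  =>  a a a a a a a a A A B   (applied A -> a)
  Step 19: a a a a a a a a A A B  =>  a a a a a a a a a A B   (applied A -> a)
  Step 20: a a a a a a a a a A B  =>  a a a a a a a a a a B   (applied A -> a)
  Step 21: a a a a a a a a a a B  =>  a a a a a a a a a a B B   (applied B -> B B)
  Step 22: a a a a a a a a a a B B  =>  a a a a a a a a a a B B B   (applied B -> B B)
  Step 23: a a a a a a a a a a B B B  =>  a a a a a a a a a a B B B B   (applied B -> B B)
  Step 24: a a a a a a a a a a B B B B  =>  a a a a a a a a a a B B B B B   (applied B -> B B)
  Step 25: a a a a a a a a a a B B B B B  =>  a a a a a a a a a a B B B B B B   (applied B -> B B)
  Step 26: a a a a a a a a a a B B B B B B  =>  a a a a a a a a a a b B B B B B   (applied B -> b)
  Step 27: a a a a a a a a a a b B B B B B  =>  a a a a a a a a a a b b B B B B   (applied B -> b)
  Step 28: a a a a a a a a a a b b B B B B  =>  a a a a a a a a a a b b B B B B B   (applied B -> B B)
  Step 29: a a a a a a a a a a b b B B B B B  =>  a a a a a a a a a a b b b B B B B   (applied B -> b)
  Step 30: a a a a a a a a a a b b b B B B B  =>  a a a a a a a a a a b b b b B B B   (applied B -> b)
  Step 31: a a a a a a a a a a b b b b B B B  =>  a a a a a a a a a a b b b b b B B   (applied B -> b)
  Step 32: a a a a a a a a a a b b b b b B B  =>  a a a a a a a a a a b b b b b B B B   (applied B -> B B)
  Step 33: a a a a a a a a a a b b b b b B B B  =>  a a a a a a a a a a b b b b b b B B   (applied B -> b)
  Step 34: a a a a a a a a a a b b b b b b B B  =>  a a a a a a a a a a b b b b b b B B B   (applied B -> B B)
  Step 35: a a a a a a a a a a b b b b b b B B B  =>  a a a a a a a a a a b b b b b b B B B B   (applied B -> B B)
  Step 36: a a a a a a a a a a b b b b b b B B B B  =>  a a a a a a a a a a b b b b b b b B B B   (applied B -> b)
  Step 37: a a a a a a a a a a b b b b b b b B B B  =>  a a a a a a a a a a b b b b b b b b B B   (applied B -> b)
  Step 38: a a a a a a a a a a b b b b b b b b B B  =>  a a a a a a a a a a b b b b b b b b b B   (applied B -> b)
  Step 39: a a a a a a a a a a b b b b b b b b b B  =>  a a a a a a a a a a b b b b b b b b b b   (applied B -> b)
Final yield: a a a a a a a a a a b b b b b b b b b b
Total rewrite steps: 39

39


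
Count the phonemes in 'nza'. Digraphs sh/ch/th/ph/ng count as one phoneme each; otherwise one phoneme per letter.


Parsing 'nza' greedily, digraphs first:
  'n' -> consonant phoneme (phonemes so far: 1)
  'z' -> consonant phoneme (phonemes so far: 2)
  'a' -> vowel phoneme (phonemes so far: 3)
Total phonemes: 3

3


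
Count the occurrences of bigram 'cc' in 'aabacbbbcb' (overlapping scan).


Scanning 'aabacbbbcb' for bigram 'cc':
  Position 0: 'aa' -> no
  Position 1: 'ab' -> no
  Position 2: 'ba' -> no
  Position 3: 'ac' -> no
  Position 4: 'cb' -> no
  Position 5: 'bb' -> no
  Position 6: 'bb' -> no
  Position 7: 'bc' -> no
  Position 8: 'cb' -> no
Total matches: 0

0


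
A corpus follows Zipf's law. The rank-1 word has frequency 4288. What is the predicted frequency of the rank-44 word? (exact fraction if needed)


Zipf's law: freq(rank) = f1 / rank
f1 = 4288, rank = 44
freq = 4288 / 44
GCD(4288, 44) = 4
Simplified: 1072/11

1072/11


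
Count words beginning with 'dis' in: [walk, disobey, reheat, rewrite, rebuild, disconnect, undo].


Checking each word for prefix 'dis':
  'walk' -> no (count: 0)
  'disobey' -> YES, starts with 'dis' (count: 1)
  'reheat' -> no (count: 1)
  'rewrite' -> no (count: 1)
  'rebuild' -> no (count: 1)
  'disconnect' -> YES, starts with 'dis' (count: 2)
  'undo' -> no (count: 2)
Total with prefix 'dis': 2

2


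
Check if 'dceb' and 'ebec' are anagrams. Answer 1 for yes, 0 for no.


Sort characters of 'dceb': 'bcde'
Sort characters of 'ebec': 'bcee'
Sorted forms differ -> they are NOT anagrams
Result: 0

0


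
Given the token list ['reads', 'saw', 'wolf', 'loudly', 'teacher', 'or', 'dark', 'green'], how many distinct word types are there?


Listing all tokens and tracking unique types:
  Token 1: 'reads' -> NEW (unique so far: 1)
  Token 2: 'saw' -> NEW (unique so far: 2)
  Token 3: 'wolf' -> NEW (unique so far: 3)
  Token 4: 'loudly' -> NEW (unique so far: 4)
  Token 5: 'teacher' -> NEW (unique so far: 5)
  Token 6: 'or' -> NEW (unique so far: 6)
  Token 7: 'dark' -> NEW (unique so far: 7)
  Token 8: 'green' -> NEW (unique so far: 8)
Unique types: ('dark', 'green', 'loudly', 'or', 'reads', 'saw', 'teacher', 'wolf')
Vocabulary size: 8

8


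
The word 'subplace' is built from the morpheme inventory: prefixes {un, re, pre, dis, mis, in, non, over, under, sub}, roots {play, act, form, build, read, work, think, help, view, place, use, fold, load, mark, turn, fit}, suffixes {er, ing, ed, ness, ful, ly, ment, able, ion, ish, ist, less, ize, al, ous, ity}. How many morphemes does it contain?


Segmenting 'subplace' against the inventory:
  'sub' -> prefix (morpheme 1)
  'place' -> root (morpheme 2)
Total morphemes: 2

2


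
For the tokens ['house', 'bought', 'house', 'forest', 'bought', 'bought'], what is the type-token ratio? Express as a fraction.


Tokens: 6
Unique types: ('bought', 'forest', 'house') = 3
TTR = 3/6
Simplify: divide both by 3 -> 1/2
TTR = 1/2

1/2


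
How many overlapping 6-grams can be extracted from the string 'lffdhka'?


String 'lffdhka' has length L = 7.
Number of overlapping n-grams = L - n + 1
Substituting: 7 - 6 + 1 = 2

2


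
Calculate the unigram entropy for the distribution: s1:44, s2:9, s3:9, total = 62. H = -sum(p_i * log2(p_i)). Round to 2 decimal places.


Computing entropy H = -sum(p_i * log2(p_i)):
  s1: p = 44/62 = 0.7097, -p*log2(p) = 0.3511
  s2: p = 9/62 = 0.1452, -p*log2(p) = 0.4042
  s3: p = 9/62 = 0.1452, -p*log2(p) = 0.4042
H = sum of terms = 1.1595
Rounded to 2 decimals: 1.16

1.16


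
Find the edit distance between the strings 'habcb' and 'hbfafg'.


Building DP table for s1='habcb' (len 5) and s2='hbfafg' (len 6):
       h  b  f  a  f  g
    0  1  2  3  4  5  6
  h 1  0  1  2  3  4  5
  a 2  1  1  2  2  3  4
  b 3  2  1  2  3  3  4
  c 4  3  2  2  3  4  4
  b 5  4  3  3  3  4  5
Edit distance = dp[5][6] = 5

5


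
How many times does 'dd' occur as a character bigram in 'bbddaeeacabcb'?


Scanning 'bbddaeeacabcb' for bigram 'dd':
  Position 0: 'bb' -> no
  Position 1: 'bd' -> no
  Position 2: 'dd' -> MATCH
  Position 3: 'da' -> no
  Position 4: 'ae' -> no
  Position 5: 'ee' -> no
  Position 6: 'ea' -> no
  Position 7: 'ac' -> no
  Position 8: 'ca' -> no
  Position 9: 'ab' -> no
  Position 10: 'bc' -> no
  Position 11: 'cb' -> no
Total matches: 1

1


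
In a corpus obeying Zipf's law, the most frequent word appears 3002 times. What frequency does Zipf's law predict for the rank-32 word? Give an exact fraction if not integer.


Zipf's law: freq(rank) = f1 / rank
f1 = 3002, rank = 32
freq = 3002 / 32
GCD(3002, 32) = 2
Simplified: 1501/16

1501/16


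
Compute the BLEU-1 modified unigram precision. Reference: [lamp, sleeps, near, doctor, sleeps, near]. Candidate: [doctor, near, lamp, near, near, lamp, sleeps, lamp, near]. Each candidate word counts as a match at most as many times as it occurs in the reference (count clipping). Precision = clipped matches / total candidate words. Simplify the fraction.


Reference word counts: {'doctor': 1, 'lamp': 1, 'near': 2, 'sleeps': 2}
Checking each candidate word (with clipping):
  'doctor' -> in reference (ref count 1, used 1/1) -> match (matches: 1)
  'near' -> in reference (ref count 2, used 1/2) -> match (matches: 2)
  'lamp' -> in reference (ref count 1, used 1/1) -> match (matches: 3)
  'near' -> in reference (ref count 2, used 2/2) -> match (matches: 4)
  'near' -> ref count 2 already used up (2/2) -> clipped, no match (matches: 4)
  'lamp' -> ref count 1 already used up (1/1) -> clipped, no match (matches: 4)
  'sleeps' -> in reference (ref count 2, used 1/2) -> match (matches: 5)
  'lamp' -> ref count 1 already used up (1/1) -> clipped, no match (matches: 5)
  'near' -> ref count 2 already used up (2/2) -> clipped, no match (matches: 5)
Clipped matches: 5, Candidate length: 9
Precision = 5/9

5/9


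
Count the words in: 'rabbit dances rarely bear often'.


Counting words by splitting on spaces:
  Word 1: 'rabbit'
  Word 2: 'dances'
  Word 3: 'rarely'
  Word 4: 'bear'
  Word 5: 'often'
Total words: 5

5


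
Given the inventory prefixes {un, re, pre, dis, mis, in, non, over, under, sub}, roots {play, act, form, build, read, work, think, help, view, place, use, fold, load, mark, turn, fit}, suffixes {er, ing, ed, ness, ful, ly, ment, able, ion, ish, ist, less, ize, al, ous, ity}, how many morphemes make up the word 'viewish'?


Segmenting 'viewish' against the inventory:
  'view' -> root (morpheme 1)
  'ish' -> suffix (morpheme 2)
Total morphemes: 2

2


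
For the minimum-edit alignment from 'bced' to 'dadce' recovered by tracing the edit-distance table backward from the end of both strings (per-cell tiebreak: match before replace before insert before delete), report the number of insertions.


Edit distance = 4. Backtracking from cell (4, 5) with preference match > replace > insert > delete,
then listing the resulting alignment 'bced' -> 'dadce' left to right:
  Step 1: insert 'd' [insertion #1]
  Step 2: insert 'a' [insertion #2]
  Step 3: replace b->d
  Step 4: keep 'c'
  Step 5: keep 'e'
  Step 6: delete 'd'
Total insertions: 2

2


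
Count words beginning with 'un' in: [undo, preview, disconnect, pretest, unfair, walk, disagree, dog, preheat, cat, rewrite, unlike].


Checking each word for prefix 'un':
  'undo' -> YES, starts with 'un' (count: 1)
  'preview' -> no (count: 1)
  'disconnect' -> no (count: 1)
  'pretest' -> no (count: 1)
  'unfair' -> YES, starts with 'un' (count: 2)
  'walk' -> no (count: 2)
  'disagree' -> no (count: 2)
  'dog' -> no (count: 2)
  'preheat' -> no (count: 2)
  'cat' -> no (count: 2)
  'rewrite' -> no (count: 2)
  'unlike' -> YES, starts with 'un' (count: 3)
Total with prefix 'un': 3

3


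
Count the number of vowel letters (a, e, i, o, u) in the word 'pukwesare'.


Scanning each character of 'pukwesare':
  Position 1: 'p' -> consonant (running count: 0)
  Position 2: 'u' -> vowel (running count: 1)
  Position 3: 'k' -> consonant (running count: 1)
  Position 4: 'w' -> consonant (running count: 1)
  Position 5: 'e' -> vowel (running count: 2)
  Position 6: 's' -> consonant (running count: 2)
  Position 7: 'a' -> vowel (running count: 3)
  Position 8: 'r' -> consonant (running count: 3)
  Position 9: 'e' -> vowel (running count: 4)
Total vowels: 4

4


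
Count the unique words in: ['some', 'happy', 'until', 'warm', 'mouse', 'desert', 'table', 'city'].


Listing all tokens and tracking unique types:
  Token 1: 'some' -> NEW (unique so far: 1)
  Token 2: 'happy' -> NEW (unique so far: 2)
  Token 3: 'until' -> NEW (unique so far: 3)
  Token 4: 'warm' -> NEW (unique so far: 4)
  Token 5: 'mouse' -> NEW (unique so far: 5)
  Token 6: 'desert' -> NEW (unique so far: 6)
  Token 7: 'table' -> NEW (unique so far: 7)
  Token 8: 'city' -> NEW (unique so far: 8)
Unique types: ('city', 'desert', 'happy', 'mouse', 'some', 'table', 'until', 'warm')
Vocabulary size: 8

8


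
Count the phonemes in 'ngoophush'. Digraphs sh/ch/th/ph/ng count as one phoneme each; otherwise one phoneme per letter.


Parsing 'ngoophush' greedily, digraphs first:
  'ng' -> digraph (1 consonant phoneme) (phonemes so far: 1)
  'o' -> vowel phoneme (phonemes so far: 2)
  'o' -> vowel phoneme (phonemes so far: 3)
  'ph' -> digraph (1 consonant phoneme) (phonemes so far: 4)
  'u' -> vowel phoneme (phonemes so far: 5)
  'sh' -> digraph (1 consonant phoneme) (phonemes so far: 6)
Total phonemes: 6

6


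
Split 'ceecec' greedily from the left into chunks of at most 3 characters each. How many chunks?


'ceecec' has 6 characters.
Chunking with max size 3:
  Chunk 1: 'cee' (positions 0-2)
  Chunk 2: 'cec' (positions 3-5)
Total chunks: ceil(6 / 3) = 2

2


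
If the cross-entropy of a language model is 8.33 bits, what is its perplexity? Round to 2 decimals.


Perplexity formula: PP = 2^H
H = 8.33
PP = 2^8.33
Decompose: 2^8.33 = 2^8 * 2^0.33
2^8 = 256, 2^0.33 ~ 1.2570134
PP ~ 256 * 1.2570134 = 321.7954304
Rounded to 2 decimals: 321.80

321.80


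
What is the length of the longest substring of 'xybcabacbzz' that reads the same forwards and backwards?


Scanning 'xybcabacbzz' for palindromic substrings.
Substring at positions 2-8: 'bcabacb'.
Check: reverse('bcabacb') = 'bcabacb' -> palindrome confirmed.
Neighbouring characters ('y' / 'z') break symmetry, so it cannot extend further.
No longer palindromic substring exists; longest length = 7

7


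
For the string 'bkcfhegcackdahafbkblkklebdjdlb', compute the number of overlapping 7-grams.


String 'bkcfhegcackdahafbkblkklebdjdlb' has length L = 30.
Number of overlapping n-grams = L - n + 1
Substituting: 30 - 7 + 1 = 24

24


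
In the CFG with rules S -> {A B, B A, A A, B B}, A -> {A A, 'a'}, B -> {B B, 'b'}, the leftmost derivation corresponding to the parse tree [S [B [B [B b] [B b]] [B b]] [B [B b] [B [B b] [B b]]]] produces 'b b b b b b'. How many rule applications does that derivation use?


Every bracketed nonterminal node [X ...] in the tree is produced by exactly one rule application.
Reading the tree off as a leftmost derivation:
  Step 1: S  =>  B B   (applied S -> B B)
  Step 2: B B  =>  B B B   (applied B -> B B)
  Step 3: B B B  =>  B B B B   (applied B -> B B)
  Step 4: B B B B  =>  b B B B   (applied B -> b)
  Step 5: b B B B  =>  b b B B   (applied B -> b)
  Step 6: b b B B  =>  b b b B   (applied B -> b)
  Step 7: b b b B  =>  b b b B B   (applied B -> B B)
  Step 8: b b b B B  =>  b b b b B   (applied B -> b)
  Step 9: b b b b B  =>  b b b b B B   (applied B -> B B)
  Step 10: b b b b B B  =>  b b b b b B   (applied B -> b)
  Step 11: b b b b b B  =>  b b b b b b   (applied B -> b)
Final yield: b b b b b b
Total rewrite steps: 11

11


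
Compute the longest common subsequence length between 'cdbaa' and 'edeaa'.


DP table for LCS of 'cdbaa' and 'edeaa':
       e  d  e  a  a
    0  0  0  0  0  0
  c 0  0  0  0  0  0
  d 0  0  1  1  1  1
  b 0  0  1  1  1  1
  a 0  0  1  1  2  2
  a 0  0  1  1  2  3
LCS: 'daa'
LCS length = 3

3


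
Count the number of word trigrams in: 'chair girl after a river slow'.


Word trigrams from [6] words:
  Trigram 1: (chair girl after)
  Trigram 2: (girl after a)
  Trigram 3: (after a river)
  Trigram 4: (a river slow)
Total word trigrams: 6 - 2 = 4

4


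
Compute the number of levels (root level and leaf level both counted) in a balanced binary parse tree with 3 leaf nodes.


In a balanced binary tree with n leaves the deepest leaf is ceil(log2(n)) edges below the root,
so counting node levels inclusive of root and leaves gives ceil(log2(n)) + 1 levels.
log2(3) = 1.5850
ceil(1.5850) = 2
levels = 2 + 1 = 3

3


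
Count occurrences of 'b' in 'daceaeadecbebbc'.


Scanning 'daceaeadecbebbc' for 'b':
  Position 10: 'b' -> MATCH (count: 1)
  Position 12: 'b' -> MATCH (count: 2)
  Position 13: 'b' -> MATCH (count: 3)
Total occurrences of 'b': 3

3


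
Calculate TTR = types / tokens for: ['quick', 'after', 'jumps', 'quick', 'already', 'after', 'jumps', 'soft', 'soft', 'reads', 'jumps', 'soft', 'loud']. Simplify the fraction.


Tokens: 13
Unique types: ('after', 'already', 'jumps', 'loud', 'quick', 'reads', 'soft') = 7
TTR = 7/13
Already in lowest terms.

7/13


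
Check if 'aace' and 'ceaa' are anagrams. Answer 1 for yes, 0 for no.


Sort characters of 'aace': 'aace'
Sort characters of 'ceaa': 'aace'
Sorted forms match -> they ARE anagrams
Result: 1

1


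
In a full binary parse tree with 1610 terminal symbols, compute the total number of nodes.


Leaf nodes (terminals): 1610
Internal nodes = n - 1 = 1610 - 1 = 1609
Total = leaves + internal = 1610 + 1609 = 3219

3219


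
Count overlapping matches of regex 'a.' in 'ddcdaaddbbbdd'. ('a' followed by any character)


Pattern: a. means 'a' followed by any character.
Scanning 'ddcdaaddbbbdd' position-by-position:
  Pos 0: window 'dd' -> no
  Pos 1: window 'dc' -> no
  Pos 2: window 'cd' -> no
  Pos 3: window 'da' -> no
  Pos 4: window 'aa' -> MATCH
  Pos 5: window 'ad' -> MATCH
  Pos 6: window 'dd' -> no
  Pos 7: window 'db' -> no
  Pos 8: window 'bb' -> no
  Pos 9: window 'bb' -> no
  Pos 10: window 'bd' -> no
  Pos 11: window 'dd' -> no
  Pos 12: window 'd' -> no
Total matches: 2

2


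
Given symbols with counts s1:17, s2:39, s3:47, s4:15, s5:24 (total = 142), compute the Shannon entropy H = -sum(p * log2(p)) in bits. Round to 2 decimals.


Computing entropy H = -sum(p_i * log2(p_i)):
  s1: p = 17/142 = 0.1197, -p*log2(p) = 0.3666
  s2: p = 39/142 = 0.2746, -p*log2(p) = 0.5120
  s3: p = 47/142 = 0.3310, -p*log2(p) = 0.5280
  s4: p = 15/142 = 0.1056, -p*log2(p) = 0.3426
  s5: p = 24/142 = 0.1690, -p*log2(p) = 0.4335
H = sum of terms = 2.1827
Rounded to 2 decimals: 2.18

2.18


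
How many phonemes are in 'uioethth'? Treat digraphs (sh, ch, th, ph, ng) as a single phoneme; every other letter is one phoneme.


Parsing 'uioethth' greedily, digraphs first:
  'u' -> vowel phoneme (phonemes so far: 1)
  'i' -> vowel phoneme (phonemes so far: 2)
  'o' -> vowel phoneme (phonemes so far: 3)
  'e' -> vowel phoneme (phonemes so far: 4)
  'th' -> digraph (1 consonant phoneme) (phonemes so far: 5)
  'th' -> digraph (1 consonant phoneme) (phonemes so far: 6)
Total phonemes: 6

6


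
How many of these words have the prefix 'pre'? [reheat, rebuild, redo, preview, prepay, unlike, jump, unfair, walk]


Checking each word for prefix 'pre':
  'reheat' -> no (count: 0)
  'rebuild' -> no (count: 0)
  'redo' -> no (count: 0)
  'preview' -> YES, starts with 'pre' (count: 1)
  'prepay' -> YES, starts with 'pre' (count: 2)
  'unlike' -> no (count: 2)
  'jump' -> no (count: 2)
  'unfair' -> no (count: 2)
  'walk' -> no (count: 2)
Total with prefix 'pre': 2

2


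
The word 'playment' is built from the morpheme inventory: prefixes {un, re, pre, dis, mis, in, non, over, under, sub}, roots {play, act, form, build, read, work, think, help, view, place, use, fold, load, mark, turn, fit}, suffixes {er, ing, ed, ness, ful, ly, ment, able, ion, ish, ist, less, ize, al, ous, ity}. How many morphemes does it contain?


Segmenting 'playment' against the inventory:
  'play' -> root (morpheme 1)
  'ment' -> suffix (morpheme 2)
Total morphemes: 2

2


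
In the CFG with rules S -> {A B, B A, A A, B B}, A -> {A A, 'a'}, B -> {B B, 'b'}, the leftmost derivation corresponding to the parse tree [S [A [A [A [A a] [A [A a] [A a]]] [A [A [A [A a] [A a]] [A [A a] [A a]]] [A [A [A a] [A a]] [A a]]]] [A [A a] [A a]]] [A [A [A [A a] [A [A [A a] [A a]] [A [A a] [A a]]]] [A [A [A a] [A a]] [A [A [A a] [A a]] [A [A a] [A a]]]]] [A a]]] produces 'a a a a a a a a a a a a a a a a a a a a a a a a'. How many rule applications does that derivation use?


Every bracketed nonterminal node [X ...] in the tree is produced by exactly one rule application.
Reading the tree off as a leftmost derivation:
  Step 1: S  =>  A A   (applied S -> A A)
  Step 2: A A  =>  A A A   (applied A -> A A)
  Step 3: A A A  =>  A A A A   (applied A -> A A)
  Step 4: A A A A  =>  A A A A A   (applied A -> A A)
  Step 5: A A A A A  =>  a A A A A   (applied A -> a)
  Step 6: a A A A A  =>  a A A A A A   (applied A -> A A)
  Step 7: a A A A A A  =>  a a A A A A   (applied A -> a)
  Step 8: a a A A A A  =>  a a a A A A   (applied A -> a)
  Step 9: a a a A A A  =>  a a a A A A A   (applied A -> A A)
  Step 10: a a a A A A A  =>  a a a A A A A A   (applied A -> A A)
  Step 11: a a a A A A A A  =>  a a a A A A A A A   (applied A -> A A)
  Step 12: a a a A A A A A A  =>  a a a a A A A A A   (applied A -> a)
  Step 13: a a a a A A A A A  =>  a a a a a A A A A   (applied A -> a)
  Step 14: a a a a a A A A A  =>  a a a a a A A A A A   (applied A -> A A)
  Step 15: a a a a a A A A A A  =>  a a a a a a A A A A   (applied A -> a)
  Step 16: a a a a a a A A A A  =>  a a a a a a a A A A   (applied A -> a)
  Step 17: a a a a a a a A A A  =>  a a a a a a a A A A A   (applied A -> A A)
  Step 18: a a a a a a a A A A A  =>  a a a a a a a A A A A A   (applied A -> A A)
  Step 19: a a a a a a a A A A A A  =>  a a a a a a a a A A A A   (applied A -> a)
  Step 20: a a a a a a a a A A A A  =>  a a a a a a a a a A A A   (applied A -> a)
  Step 21: a a a a a a a a a A A A  =>  a a a a a a a a a a A A   (applied A -> a)
  Step 22: a a a a a a a a a a A A  =>  a a a a a a a a a a A A A   (applied A -> A A)
  Step 23: a a a a a a a a a a A A A  =>  a a a a a a a a a a a A A   (applied A -> a)
  Step 24: a a a a a a a a a a a A A  =>  a a a a a a a a a a a a A   (applied A -> a)
  Step 25: a a a a a a a a a a a a A  =>  a a a a a a a a a a a a A A   (applied A -> A A)
  Step 26: a a a a a a a a a a a a A A  =>  a a a a a a a a a a a a A A A   (applied A -> A A)
  Step 27: a a a a a a a a a a a a A A A  =>  a a a a a a a a a a a a A A A A   (applied A -> A A)
  Step 28: a a a a a a a a a a a a A A A A  =>  a a a a a a a a a a a a a A A A   (applied A -> a)
  Step 29: a a a a a a a a a a a a a A A A  =>  a a a a a a a a a a a a a A A A A   (applied A -> A A)
  Step 30: a a a a a a a a a a a a a A A A A  =>  a a a a a a a a a a a a a A A A A A   (applied A -> A A)
  Step 31: a a a a a a a a a a a a a A A A A A  =>  a a a a a a a a a a a a a a A A A A   (applied A -> a)
  Step 32: a a a a a a a a a a a a a a A A A A  =>  a a a a a a a a a a a a a a a A A A   (applied A -> a)
  Step 33: a a a a a a a a a a a a a a a A A A  =>  a a a a a a a a a a a a a a a A A A A   (applied A -> A A)
  Step 34: a a a a a a a a a a a a a a a A A A A  =>  a a a a a a a a a a a a a a a a A A A   (applied A -> a)
  Step 35: a a a a a a a a a a a a a a a a A A A  =>  a a a a a a a a a a a a a a a a a A A   (applied A -> a)
  Step 36: a a a a a a a a a a a a a a a a a A A  =>  a a a a a a a a a a a a a a a a a A A A   (applied A -> A A)
  Step 37: a a a a a a a a a a a a a a a a a A A A  =>  a a a a a a a a a a a a a a a a a A A A A   (applied A -> A A)
  Step 38: a a a a a a a a a a a a a a a a a A A A A  =>  a a a a a a a a a a a a a a a a a a A A A   (applied A -> a)
  Step 39: a a a a a a a a a a a a a a a a a a A A A  =>  a a a a a a a a a a a a a a a a a a a A A   (applied A -> a)
  Step 40: a a a a a a a a a a a a a a a a a a a A A  =>  a a a a a a a a a a a a a a a a a a a A A A   (applied A -> A A)
  Step 41: a a a a a a a a a a a a a a a a a a a A A A  =>  a a a a a a a a a a a a a a a a a a a A A A A   (applied A -> A A)
  Step 42: a a a a a a a a a a a a a a a a a a a A A A A  =>  a a a a a a a a a a a a a a a a a a a a A A A   (applied A -> a)
  Step 43: a a a a a a a a a a a a a a a a a a a a A A A  =>  a a a a a a a a a a a a a a a a a a a a a A A   (applied A -> a)
  Step 44: a a a a a a a a a a a a a a a a a a a a a A A  =>  a a a a a a a a a a a a a a a a a a a a a A A A   (applied A -> A A)
  Step 45: a a a a a a a a a a a a a a a a a a a a a A A A  =>  a a a a a a a a a a a a a a a a a a a a a a A A   (applied A -> a)
  Step 46: a a a a a a a a a a a a a a a a a a a a a a A A  =>  a a a a a a a a a a a a a a a a a a a a a a a A   (applied A -> a)
  Step 47: a a a a a a a a a a a a a a a a a a a a a a a A  =>  a a a a a a a a a a a a a a a a a a a a a a a a   (applied A -> a)
Final yield: a a a a a a a a a a a a a a a a a a a a a a a a
Total rewrite steps: 47

47


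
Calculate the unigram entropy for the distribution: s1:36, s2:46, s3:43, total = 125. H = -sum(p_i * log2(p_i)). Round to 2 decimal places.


Computing entropy H = -sum(p_i * log2(p_i)):
  s1: p = 36/125 = 0.2880, -p*log2(p) = 0.5172
  s2: p = 46/125 = 0.3680, -p*log2(p) = 0.5307
  s3: p = 43/125 = 0.3440, -p*log2(p) = 0.5296
H = sum of terms = 1.5775
Rounded to 2 decimals: 1.58

1.58


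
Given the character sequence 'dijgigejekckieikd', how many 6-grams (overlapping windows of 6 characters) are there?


String 'dijgigejekckieikd' has length L = 17.
Number of overlapping n-grams = L - n + 1
Substituting: 17 - 6 + 1 = 12

12


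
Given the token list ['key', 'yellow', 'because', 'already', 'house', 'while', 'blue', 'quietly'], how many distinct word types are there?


Listing all tokens and tracking unique types:
  Token 1: 'key' -> NEW (unique so far: 1)
  Token 2: 'yellow' -> NEW (unique so far: 2)
  Token 3: 'because' -> NEW (unique so far: 3)
  Token 4: 'already' -> NEW (unique so far: 4)
  Token 5: 'house' -> NEW (unique so far: 5)
  Token 6: 'while' -> NEW (unique so far: 6)
  Token 7: 'blue' -> NEW (unique so far: 7)
  Token 8: 'quietly' -> NEW (unique so far: 8)
Unique types: ('already', 'because', 'blue', 'house', 'key', 'quietly', 'while', 'yellow')
Vocabulary size: 8

8


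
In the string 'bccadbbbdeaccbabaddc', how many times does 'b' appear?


Scanning 'bccadbbbdeaccbabaddc' for 'b':
  Position 0: 'b' -> MATCH (count: 1)
  Position 5: 'b' -> MATCH (count: 2)
  Position 6: 'b' -> MATCH (count: 3)
  Position 7: 'b' -> MATCH (count: 4)
  Position 13: 'b' -> MATCH (count: 5)
  Position 15: 'b' -> MATCH (count: 6)
Total occurrences of 'b': 6

6


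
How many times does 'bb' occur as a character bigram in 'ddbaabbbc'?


Scanning 'ddbaabbbc' for bigram 'bb':
  Position 0: 'dd' -> no
  Position 1: 'db' -> no
  Position 2: 'ba' -> no
  Position 3: 'aa' -> no
  Position 4: 'ab' -> no
  Position 5: 'bb' -> MATCH
  Position 6: 'bb' -> MATCH
  Position 7: 'bc' -> no
Total matches: 2

2


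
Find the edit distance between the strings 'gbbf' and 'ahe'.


Building DP table for s1='gbbf' (len 4) and s2='ahe' (len 3):
       a  h  e
    0  1  2  3
  g 1  1  2  3
  b 2  2  2  3
  b 3  3  3  3
  f 4  4  4  4
Edit distance = dp[4][3] = 4

4


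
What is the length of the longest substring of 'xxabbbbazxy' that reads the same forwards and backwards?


Scanning 'xxabbbbazxy' for palindromic substrings.
Substring at positions 2-7: 'abbbba'.
Check: reverse('abbbba') = 'abbbba' -> palindrome confirmed.
Neighbouring characters ('x' / 'z') break symmetry, so it cannot extend further.
No longer palindromic substring exists; longest length = 6

6


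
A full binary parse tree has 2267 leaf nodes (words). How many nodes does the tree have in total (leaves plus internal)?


Leaf nodes (terminals): 2267
Internal nodes = n - 1 = 2267 - 1 = 2266
Total = leaves + internal = 2267 + 2266 = 4533

4533


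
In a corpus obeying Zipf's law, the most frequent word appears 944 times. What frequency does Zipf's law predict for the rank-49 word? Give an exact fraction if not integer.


Zipf's law: freq(rank) = f1 / rank
f1 = 944, rank = 49
freq = 944 / 49
GCD(944, 49) = 1
Simplified: 944/49

944/49


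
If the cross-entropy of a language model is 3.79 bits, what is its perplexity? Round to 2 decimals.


Perplexity formula: PP = 2^H
H = 3.79
PP = 2^3.79
Decompose: 2^3.79 = 2^3 * 2^0.79
2^3 = 8, 2^0.79 ~ 1.7290745
PP ~ 8 * 1.7290745 = 13.8325960
Rounded to 2 decimals: 13.83

13.83


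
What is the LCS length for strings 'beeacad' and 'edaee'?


DP table for LCS of 'beeacad' and 'edaee':
       e  d  a  e  e
    0  0  0  0  0  0
  b 0  0  0  0  0  0
  e 0  1  1  1  1  1
  e 0  1  1  1  2  2
  a 0  1  1  2  2  2
  c 0  1  1  2  2  2
  a 0  1  1  2  2  2
  d 0  1  2  2  2  2
LCS: 'ee'
LCS length = 2

2


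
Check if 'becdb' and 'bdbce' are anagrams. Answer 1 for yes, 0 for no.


Sort characters of 'becdb': 'bbcde'
Sort characters of 'bdbce': 'bbcde'
Sorted forms match -> they ARE anagrams
Result: 1

1


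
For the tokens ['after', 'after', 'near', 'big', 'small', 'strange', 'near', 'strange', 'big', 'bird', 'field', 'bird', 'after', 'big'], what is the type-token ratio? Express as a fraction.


Tokens: 14
Unique types: ('after', 'big', 'bird', 'field', 'near', 'small', 'strange') = 7
TTR = 7/14
Simplify: divide both by 7 -> 1/2
TTR = 1/2

1/2


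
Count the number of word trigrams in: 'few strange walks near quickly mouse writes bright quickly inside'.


Word trigrams from [10] words:
  Trigram 1: (few strange walks)
  Trigram 2: (strange walks near)
  Trigram 3: (walks near quickly)
  Trigram 4: (near quickly mouse)
  Trigram 5: (quickly mouse writes)
  Trigram 6: (mouse writes bright)
  Trigram 7: (writes bright quickly)
  Trigram 8: (bright quickly inside)
Total word trigrams: 10 - 2 = 8

8


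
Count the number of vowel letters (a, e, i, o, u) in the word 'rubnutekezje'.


Scanning each character of 'rubnutekezje':
  Position 1: 'r' -> consonant (running count: 0)
  Position 2: 'u' -> vowel (running count: 1)
  Position 3: 'b' -> consonant (running count: 1)
  Position 4: 'n' -> consonant (running count: 1)
  Position 5: 'u' -> vowel (running count: 2)
  Position 6: 't' -> consonant (running count: 2)
  Position 7: 'e' -> vowel (running count: 3)
  Position 8: 'k' -> consonant (running count: 3)
  Position 9: 'e' -> vowel (running count: 4)
  Position 10: 'z' -> consonant (running count: 4)
  Position 11: 'j' -> consonant (running count: 4)
  Position 12: 'e' -> vowel (running count: 5)
Total vowels: 5

5


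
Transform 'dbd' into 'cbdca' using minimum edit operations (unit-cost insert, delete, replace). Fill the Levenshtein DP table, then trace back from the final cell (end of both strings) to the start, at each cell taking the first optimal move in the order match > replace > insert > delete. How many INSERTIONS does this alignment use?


Edit distance = 3. Backtracking from cell (3, 5) with preference match > replace > insert > delete,
then listing the resulting alignment 'dbd' -> 'cbdca' left to right:
  Step 1: replace d->c
  Step 2: keep 'b'
  Step 3: keep 'd'
  Step 4: insert 'c' [insertion #1]
  Step 5: insert 'a' [insertion #2]
Total insertions: 2

2


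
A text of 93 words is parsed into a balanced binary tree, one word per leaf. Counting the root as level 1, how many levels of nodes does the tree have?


In a balanced binary tree with n leaves the deepest leaf is ceil(log2(n)) edges below the root,
so counting node levels inclusive of root and leaves gives ceil(log2(n)) + 1 levels.
log2(93) = 6.5392
ceil(6.5392) = 7
levels = 7 + 1 = 8

8


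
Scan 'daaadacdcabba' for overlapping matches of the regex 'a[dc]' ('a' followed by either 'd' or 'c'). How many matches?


Pattern: a[dc] means 'a' followed by either 'd' or 'c'.
Scanning 'daaadacdcabba' position-by-position:
  Pos 0: window 'da' -> no
  Pos 1: window 'aa' -> no
  Pos 2: window 'aa' -> no
  Pos 3: window 'ad' -> MATCH
  Pos 4: window 'da' -> no
  Pos 5: window 'ac' -> MATCH
  Pos 6: window 'cd' -> no
  Pos 7: window 'dc' -> no
  Pos 8: window 'ca' -> no
  Pos 9: window 'ab' -> no
  Pos 10: window 'bb' -> no
  Pos 11: window 'ba' -> no
  Pos 12: window 'a' -> no
Total matches: 2

2


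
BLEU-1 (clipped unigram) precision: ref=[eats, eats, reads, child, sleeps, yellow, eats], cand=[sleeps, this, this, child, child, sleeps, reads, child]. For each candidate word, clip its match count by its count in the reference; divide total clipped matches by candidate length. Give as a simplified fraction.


Reference word counts: {'child': 1, 'eats': 3, 'reads': 1, 'sleeps': 1, 'yellow': 1}
Checking each candidate word (with clipping):
  'sleeps' -> in reference (ref count 1, used 1/1) -> match (matches: 1)
  'this' -> not in reference -> no match (matches: 1)
  'this' -> not in reference -> no match (matches: 1)
  'child' -> in reference (ref count 1, used 1/1) -> match (matches: 2)
  'child' -> ref count 1 already used up (1/1) -> clipped, no match (matches: 2)
  'sleeps' -> ref count 1 already used up (1/1) -> clipped, no match (matches: 2)
  'reads' -> in reference (ref count 1, used 1/1) -> match (matches: 3)
  'child' -> ref count 1 already used up (1/1) -> clipped, no match (matches: 3)
Clipped matches: 3, Candidate length: 8
Precision = 3/8

3/8


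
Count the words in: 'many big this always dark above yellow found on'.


Counting words by splitting on spaces:
  Word 1: 'many'
  Word 2: 'big'
  Word 3: 'this'
  Word 4: 'always'
  Word 5: 'dark'
  Word 6: 'above'
  Word 7: 'yellow'
  Word 8: 'found'
  Word 9: 'on'
Total words: 9

9


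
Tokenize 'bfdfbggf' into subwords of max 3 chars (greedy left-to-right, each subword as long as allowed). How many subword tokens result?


'bfdfbggf' has 8 characters.
Chunking with max size 3:
  Chunk 1: 'bfd' (positions 0-2)
  Chunk 2: 'fbg' (positions 3-5)
  Chunk 3: 'gf' (positions 6-7)
Total chunks: ceil(8 / 3) = 3

3


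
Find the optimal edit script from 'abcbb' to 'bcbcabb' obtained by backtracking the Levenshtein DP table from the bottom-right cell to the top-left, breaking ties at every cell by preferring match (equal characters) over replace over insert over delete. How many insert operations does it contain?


Edit distance = 3. Backtracking from cell (5, 7) with preference match > replace > insert > delete,
then listing the resulting alignment 'abcbb' -> 'bcbcabb' left to right:
  Step 1: insert 'b' [insertion #1]
  Step 2: replace a->c
  Step 3: keep 'b'
  Step 4: keep 'c'
  Step 5: insert 'a' [insertion #2]
  Step 6: keep 'b'
  Step 7: keep 'b'
Total insertions: 2

2


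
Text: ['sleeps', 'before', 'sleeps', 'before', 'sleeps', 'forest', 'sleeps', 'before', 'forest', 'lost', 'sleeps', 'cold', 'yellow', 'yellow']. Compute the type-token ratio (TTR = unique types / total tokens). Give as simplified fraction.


Tokens: 14
Unique types: ('before', 'cold', 'forest', 'lost', 'sleeps', 'yellow') = 6
TTR = 6/14
Simplify: divide both by 2 -> 3/7
TTR = 3/7

3/7


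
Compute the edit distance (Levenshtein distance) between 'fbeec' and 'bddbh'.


Building DP table for s1='fbeec' (len 5) and s2='bddbh' (len 5):
       b  d  d  b  h
    0  1  2  3  4  5
  f 1  1  2  3  4  5
  b 2  1  2  3  3  4
  e 3  2  2  3  4  4
  e 4  3  3  3  4  5
  c 5  4  4  4  4  5
Edit distance = dp[5][5] = 5

5


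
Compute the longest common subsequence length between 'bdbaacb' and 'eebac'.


DP table for LCS of 'bdbaacb' and 'eebac':
       e  e  b  a  c
    0  0  0  0  0  0
  b 0  0  0  1  1  1
  d 0  0  0  1  1  1
  b 0  0  0  1  1  1
  a 0  0  0  1  2  2
  a 0  0  0  1  2  2
  c 0  0  0  1  2  3
  b 0  0  0  1  2  3
LCS: 'bac'
LCS length = 3

3


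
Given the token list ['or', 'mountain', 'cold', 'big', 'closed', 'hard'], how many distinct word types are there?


Listing all tokens and tracking unique types:
  Token 1: 'or' -> NEW (unique so far: 1)
  Token 2: 'mountain' -> NEW (unique so far: 2)
  Token 3: 'cold' -> NEW (unique so far: 3)
  Token 4: 'big' -> NEW (unique so far: 4)
  Token 5: 'closed' -> NEW (unique so far: 5)
  Token 6: 'hard' -> NEW (unique so far: 6)
Unique types: ('big', 'closed', 'cold', 'hard', 'mountain', 'or')
Vocabulary size: 6

6


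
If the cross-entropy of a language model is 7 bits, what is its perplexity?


Perplexity formula: PP = 2^H
H = 7
PP = 2^7
Steps: 2^1 = 2, 2^2 = 4, 2^3 = 8, 2^4 = 16, 2^5 = 32, 2^6 = 64, 2^7 = 128
PP = 128

128


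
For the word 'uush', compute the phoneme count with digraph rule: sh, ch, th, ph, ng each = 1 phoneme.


Parsing 'uush' greedily, digraphs first:
  'u' -> vowel phoneme (phonemes so far: 1)
  'u' -> vowel phoneme (phonemes so far: 2)
  'sh' -> digraph (1 consonant phoneme) (phonemes so far: 3)
Total phonemes: 3

3


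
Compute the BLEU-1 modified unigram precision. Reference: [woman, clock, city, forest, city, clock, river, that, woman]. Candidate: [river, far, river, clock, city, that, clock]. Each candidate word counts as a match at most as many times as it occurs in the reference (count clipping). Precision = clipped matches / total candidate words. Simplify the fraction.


Reference word counts: {'city': 2, 'clock': 2, 'forest': 1, 'river': 1, 'that': 1, 'woman': 2}
Checking each candidate word (with clipping):
  'river' -> in reference (ref count 1, used 1/1) -> match (matches: 1)
  'far' -> not in reference -> no match (matches: 1)
  'river' -> ref count 1 already used up (1/1) -> clipped, no match (matches: 1)
  'clock' -> in reference (ref count 2, used 1/2) -> match (matches: 2)
  'city' -> in reference (ref count 2, used 1/2) -> match (matches: 3)
  'that' -> in reference (ref count 1, used 1/1) -> match (matches: 4)
  'clock' -> in reference (ref count 2, used 2/2) -> match (matches: 5)
Clipped matches: 5, Candidate length: 7
Precision = 5/7

5/7
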